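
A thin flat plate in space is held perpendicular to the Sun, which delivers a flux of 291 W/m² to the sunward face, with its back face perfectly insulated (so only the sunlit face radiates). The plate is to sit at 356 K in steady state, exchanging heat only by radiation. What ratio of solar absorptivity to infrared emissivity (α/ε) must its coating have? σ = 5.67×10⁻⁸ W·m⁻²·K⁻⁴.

α/ε ≈ 3.13

Balance: αS·A = εσ·1A·T⁴ ⇒ α/ε = σT⁴/S.
α/ε = 5.67×10⁻⁸·(356)⁴/291 = 5.67×10⁻⁸·1.606×10¹⁰/291.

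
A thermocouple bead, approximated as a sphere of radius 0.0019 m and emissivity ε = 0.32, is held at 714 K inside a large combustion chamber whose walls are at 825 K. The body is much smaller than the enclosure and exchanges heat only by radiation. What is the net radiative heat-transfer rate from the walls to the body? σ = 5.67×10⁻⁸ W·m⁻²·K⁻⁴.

For a small grey body in a large enclosure: P_net = εσA(T_body⁴ − T_wall⁴).
A = 4πr² = 4.536×10⁻⁵ m²; T_body⁴ − T_wall⁴ = 2.599×10¹¹ − 4.633×10¹¹ = -2.034×10¹¹ K⁴.
|P_net| = 0.32·5.67×10⁻⁸·4.536×10⁻⁵·2.034×10¹¹.

P_net ≈ 0.167 W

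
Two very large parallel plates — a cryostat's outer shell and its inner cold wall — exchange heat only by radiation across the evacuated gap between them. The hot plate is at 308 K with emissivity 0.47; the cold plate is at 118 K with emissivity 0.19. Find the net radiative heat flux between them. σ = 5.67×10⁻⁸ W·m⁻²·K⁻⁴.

For two infinite grey parallel plates, q = σ(T₁⁴ − T₂⁴)/(1/ε₁ + 1/ε₂ − 1).
T₁⁴ − T₂⁴ = 8.999×10⁹ − 1.939×10⁸ = 8.805×10⁹ K⁴.
1/ε₁ + 1/ε₂ − 1 = 2.128 + 5.263 − 1 = 6.391.
q = 5.67×10⁻⁸ × 8.805×10⁹ / 6.391.

q ≈ 78.1 W/m²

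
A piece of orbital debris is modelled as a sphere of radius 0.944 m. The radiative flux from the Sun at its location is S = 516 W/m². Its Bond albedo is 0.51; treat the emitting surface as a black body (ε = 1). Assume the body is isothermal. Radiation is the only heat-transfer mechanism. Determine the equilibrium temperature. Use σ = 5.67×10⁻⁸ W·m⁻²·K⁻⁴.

T ≈ 183 K

At equilibrium, absorbed power = emitted power.
Absorbing cross-section = πr² = 2.800 m²; emitting surface = 4πr² = 11.20 m² (ratio 4).
(1−a)S·A_cross = εσ·A_surf·T⁴  ⇒  T⁴ = (1−a)S/(4σ).
T⁴ = 0.490·516/(4·5.67×10⁻⁸) = 1.115×10⁹ K⁴.
T = (1.115×10⁹)^(1/4).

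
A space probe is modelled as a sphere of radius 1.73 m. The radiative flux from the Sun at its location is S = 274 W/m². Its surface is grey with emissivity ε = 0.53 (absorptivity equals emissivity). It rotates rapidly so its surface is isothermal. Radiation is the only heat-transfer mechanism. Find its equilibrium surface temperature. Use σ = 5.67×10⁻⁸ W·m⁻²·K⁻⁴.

At equilibrium, absorbed power = emitted power.
Absorbing cross-section = πr² = 9.402 m²; emitting surface = 4πr² = 37.61 m² (ratio 4).
εS·A_cross = εσ·A_surf·T⁴  ⇒  T⁴ = S/(4σ)   (ε cancels).
T⁴ = 274/(4·5.67×10⁻⁸) = 1.208×10⁹ K⁴.
T = (1.208×10⁹)^(1/4).

T ≈ 186 K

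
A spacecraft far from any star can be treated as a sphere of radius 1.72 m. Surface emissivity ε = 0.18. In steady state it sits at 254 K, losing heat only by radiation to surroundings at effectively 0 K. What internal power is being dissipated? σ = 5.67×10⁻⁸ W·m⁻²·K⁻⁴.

Steady state: P = εσA T⁴.
A = 4πr² = 37.18 m²; T⁴ = (254)⁴ = 4.162×10⁹ K⁴.
P = 0.18 × 5.67×10⁻⁸ × 37.18 × 4.162×10⁹.

P ≈ 1580 W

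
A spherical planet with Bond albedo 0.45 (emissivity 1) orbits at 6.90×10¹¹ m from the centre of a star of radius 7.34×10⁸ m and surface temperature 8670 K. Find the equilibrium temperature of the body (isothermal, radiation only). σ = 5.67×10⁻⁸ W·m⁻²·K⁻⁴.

T ≈ 172 K

The star's surface emits σT_*⁴; at distance d the flux is S = σT_*⁴(R_*/d)².
S = 5.67×10⁻⁸·(8670)⁴·(7.34×10⁸/6.90×10¹¹)² = 362.5 W/m².
For an isothermal sphere T⁴ = (1−a)S/(4σ) = 8.792×10⁸ K⁴.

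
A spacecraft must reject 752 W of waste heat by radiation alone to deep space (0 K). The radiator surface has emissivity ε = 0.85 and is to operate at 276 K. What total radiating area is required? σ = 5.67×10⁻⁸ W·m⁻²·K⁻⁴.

P = εσA T⁴ ⇒ A = P/(εσT⁴).
T⁴ = 5.803×10⁹ K⁴.
A = 752/(0.85 × 5.67×10⁻⁸ × 5.803×10⁹).

A ≈ 2.69 m²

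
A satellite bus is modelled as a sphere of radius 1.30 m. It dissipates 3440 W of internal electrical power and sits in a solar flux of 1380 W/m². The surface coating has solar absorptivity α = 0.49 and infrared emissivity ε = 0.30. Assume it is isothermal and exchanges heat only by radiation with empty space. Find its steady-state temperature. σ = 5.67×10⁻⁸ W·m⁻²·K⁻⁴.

T ≈ 374 K

At steady state, absorbed solar power + internal power = radiated power.
Absorbed: α·S·A_cross = 0.49·1380·5.309 = 3590 W (cross-section πr²).
Total input = 3590 + 3440 = 7030 W.
Radiated: εσ·A_surf·T⁴ with A_surf = 4πr² = 21.24 m².
T⁴ = 7030/(0.30·5.67×10⁻⁸·21.24) = 1.946×10¹⁰ K⁴.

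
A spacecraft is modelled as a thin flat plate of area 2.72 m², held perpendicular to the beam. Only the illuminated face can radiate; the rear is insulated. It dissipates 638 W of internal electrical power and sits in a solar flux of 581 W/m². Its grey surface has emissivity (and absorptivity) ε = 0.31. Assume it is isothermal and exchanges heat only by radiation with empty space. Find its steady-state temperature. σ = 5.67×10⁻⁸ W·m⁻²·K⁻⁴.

T ≈ 392 K

At steady state, absorbed solar power + internal power = radiated power.
Absorbed: α·S·A_cross = 0.31·581·2.720 = 489.9 W (cross-section A).
Total input = 489.9 + 638 = 1128 W.
Radiated: εσ·A_surf·T⁴ with A_surf = A = 2.720 m².
T⁴ = 1128/(0.31·5.67×10⁻⁸·2.720) = 2.359×10¹⁰ K⁴.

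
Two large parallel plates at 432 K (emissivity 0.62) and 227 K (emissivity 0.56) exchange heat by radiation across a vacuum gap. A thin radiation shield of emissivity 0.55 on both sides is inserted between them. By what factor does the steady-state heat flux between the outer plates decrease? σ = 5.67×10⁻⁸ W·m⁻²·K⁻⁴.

factor ≈ 2.10

Without shield: q₀ = σΔ(T⁴)/(1/ε₁+1/ε₂−1) with denominator 2.399.
With shield the two gaps are in series; the resistances add: (1/ε₁+1/ε_s−1)+(1/ε_s+1/ε₂−1) = 2.431+2.604 = 5.035.
Heat-flux ratio q₀/q = 5.035/2.399.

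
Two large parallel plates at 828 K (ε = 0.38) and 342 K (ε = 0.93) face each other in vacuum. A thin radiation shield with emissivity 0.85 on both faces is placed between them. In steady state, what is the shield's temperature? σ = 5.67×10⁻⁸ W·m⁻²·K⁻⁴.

In steady state the net flux on the hot side equals that on the cold side.
σ(T₁⁴−T_s⁴)/D₁ = σ(T_s⁴−T₂⁴)/D₂, with D₁ = 1/ε₁+1/ε_s−1 = 2.808, D₂ = 1/ε_s+1/ε₂−1 = 1.252.
Solve for T_s⁴: T_s⁴ = (D₂·T₁⁴ + D₁·T₂⁴)/(D₁+D₂) = 1.544×10¹¹ K⁴.

T_s ≈ 627 K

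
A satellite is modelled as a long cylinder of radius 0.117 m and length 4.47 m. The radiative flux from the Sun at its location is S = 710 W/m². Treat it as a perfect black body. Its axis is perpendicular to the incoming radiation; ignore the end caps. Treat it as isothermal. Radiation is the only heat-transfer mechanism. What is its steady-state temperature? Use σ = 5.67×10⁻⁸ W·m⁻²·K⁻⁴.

T ≈ 251 K

At equilibrium, absorbed power = emitted power.
Absorbing cross-section = 2rL = 1.046 m²; emitting surface = 2πrL = 3.286 m² (ratio π).
S·A_cross = εσ·A_surf·T⁴  ⇒  T⁴ = S/(πσ).
T⁴ = 1.00·710/(π·5.67×10⁻⁸) = 3.986×10⁹ K⁴.
T = (3.986×10⁹)^(1/4).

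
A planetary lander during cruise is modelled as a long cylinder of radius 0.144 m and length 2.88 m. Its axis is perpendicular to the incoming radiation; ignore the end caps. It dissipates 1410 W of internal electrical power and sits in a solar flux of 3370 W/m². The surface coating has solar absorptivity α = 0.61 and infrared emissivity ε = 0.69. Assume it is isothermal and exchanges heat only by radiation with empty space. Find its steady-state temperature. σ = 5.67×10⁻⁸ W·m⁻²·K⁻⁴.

T ≈ 418 K

At steady state, absorbed solar power + internal power = radiated power.
Absorbed: α·S·A_cross = 0.61·3370·0.8294 = 1705 W (cross-section 2rL).
Total input = 1705 + 1410 = 3115 W.
Radiated: εσ·A_surf·T⁴ with A_surf = 2πrL = 2.606 m².
T⁴ = 3115/(0.69·5.67×10⁻⁸·2.606) = 3.056×10¹⁰ K⁴.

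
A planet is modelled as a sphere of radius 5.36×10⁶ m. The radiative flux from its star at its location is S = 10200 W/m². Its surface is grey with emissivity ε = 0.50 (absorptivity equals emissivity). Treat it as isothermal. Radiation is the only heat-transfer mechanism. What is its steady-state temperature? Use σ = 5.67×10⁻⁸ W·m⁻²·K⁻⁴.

T ≈ 461 K

At equilibrium, absorbed power = emitted power.
Absorbing cross-section = πr² = 9.026×10¹³ m²; emitting surface = 4πr² = 3.610×10¹⁴ m² (ratio 4).
εS·A_cross = εσ·A_surf·T⁴  ⇒  T⁴ = S/(4σ)   (ε cancels).
T⁴ = 10200/(4·5.67×10⁻⁸) = 4.497×10¹⁰ K⁴.
T = (4.497×10¹⁰)^(1/4).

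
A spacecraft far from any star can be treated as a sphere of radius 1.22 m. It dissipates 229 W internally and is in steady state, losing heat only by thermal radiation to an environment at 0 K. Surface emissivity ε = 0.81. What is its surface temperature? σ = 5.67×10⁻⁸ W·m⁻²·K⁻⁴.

Steady state: internal power = radiated power, P = εσA T⁴.
Radiating area A = 4πr² = 18.70 m².
T⁴ = P/(εσA) = 229/(0.81·5.67×10⁻⁸·18.70) = 2.666×10⁸ K⁴.
T = (2.666×10⁸)^(1/4).

T ≈ 128 K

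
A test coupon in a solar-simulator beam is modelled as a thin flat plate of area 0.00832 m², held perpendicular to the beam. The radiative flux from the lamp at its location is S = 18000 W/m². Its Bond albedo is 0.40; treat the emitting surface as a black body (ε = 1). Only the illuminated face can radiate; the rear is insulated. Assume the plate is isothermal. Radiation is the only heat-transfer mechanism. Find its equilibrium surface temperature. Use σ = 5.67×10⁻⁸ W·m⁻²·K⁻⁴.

At equilibrium, absorbed power = emitted power.
Absorbing cross-section = A = 0.008320 m²; emitting surface = A = 0.008320 m² (ratio 1).
(1−a)S·A_cross = εσ·A_surf·T⁴  ⇒  T⁴ = (1−a)S/(1σ).
T⁴ = 0.600·18000/(1·5.67×10⁻⁸) = 1.905×10¹¹ K⁴.
T = (1.905×10¹¹)^(1/4).

T ≈ 661 K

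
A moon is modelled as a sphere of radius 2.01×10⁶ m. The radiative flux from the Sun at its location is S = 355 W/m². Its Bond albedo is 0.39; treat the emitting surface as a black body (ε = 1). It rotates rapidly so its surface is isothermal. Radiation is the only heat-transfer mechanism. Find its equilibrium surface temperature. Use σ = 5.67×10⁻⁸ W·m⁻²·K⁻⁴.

T ≈ 176 K

At equilibrium, absorbed power = emitted power.
Absorbing cross-section = πr² = 1.269×10¹³ m²; emitting surface = 4πr² = 5.077×10¹³ m² (ratio 4).
(1−a)S·A_cross = εσ·A_surf·T⁴  ⇒  T⁴ = (1−a)S/(4σ).
T⁴ = 0.610·355/(4·5.67×10⁻⁸) = 9.548×10⁸ K⁴.
T = (9.548×10⁸)^(1/4).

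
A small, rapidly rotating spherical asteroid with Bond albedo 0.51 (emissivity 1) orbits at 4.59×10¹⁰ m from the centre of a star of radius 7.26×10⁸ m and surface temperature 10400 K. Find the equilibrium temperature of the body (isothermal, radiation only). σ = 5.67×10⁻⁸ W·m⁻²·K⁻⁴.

The star's surface emits σT_*⁴; at distance d the flux is S = σT_*⁴(R_*/d)².
S = 5.67×10⁻⁸·(10400)⁴·(7.26×10⁸/4.59×10¹⁰)² = 1.659×10⁵ W/m².
For an isothermal sphere T⁴ = (1−a)S/(4σ) = 3.585×10¹¹ K⁴.

T ≈ 774 K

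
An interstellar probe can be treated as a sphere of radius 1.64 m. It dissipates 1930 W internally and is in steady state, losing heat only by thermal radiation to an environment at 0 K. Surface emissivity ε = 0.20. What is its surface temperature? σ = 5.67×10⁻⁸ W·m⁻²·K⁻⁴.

T ≈ 266 K

Steady state: internal power = radiated power, P = εσA T⁴.
Radiating area A = 4πr² = 33.80 m².
T⁴ = P/(εσA) = 1930/(0.20·5.67×10⁻⁸·33.80) = 5.036×10⁹ K⁴.
T = (5.036×10⁹)^(1/4).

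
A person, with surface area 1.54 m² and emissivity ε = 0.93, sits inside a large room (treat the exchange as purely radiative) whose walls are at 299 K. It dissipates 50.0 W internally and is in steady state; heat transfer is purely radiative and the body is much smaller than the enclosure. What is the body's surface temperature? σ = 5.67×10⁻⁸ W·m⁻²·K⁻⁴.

T ≈ 305 K

For a small grey body in a large enclosure, net radiated power = εσA(T⁴ − T_w⁴).
Steady state: P = εσA(T⁴ − T_w⁴) with A = 1.54 m².
T⁴ = P/(εσA) + T_w⁴ = 50.0/(0.93·5.67×10⁻⁸·1.540) + (299)⁴
    = 6.157×10⁸ + 7.993×10⁹ = 8.608×10⁹ K⁴.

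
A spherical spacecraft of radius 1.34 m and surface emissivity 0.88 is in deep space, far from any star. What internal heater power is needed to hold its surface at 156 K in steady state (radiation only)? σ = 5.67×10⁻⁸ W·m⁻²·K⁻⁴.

P = εσ·4πr²·T⁴.
4πr² = 22.56 m²; T⁴ = 5.922×10⁸ K⁴.
P = 0.88·5.67×10⁻⁸·22.56·5.922×10⁸.

P ≈ 667 W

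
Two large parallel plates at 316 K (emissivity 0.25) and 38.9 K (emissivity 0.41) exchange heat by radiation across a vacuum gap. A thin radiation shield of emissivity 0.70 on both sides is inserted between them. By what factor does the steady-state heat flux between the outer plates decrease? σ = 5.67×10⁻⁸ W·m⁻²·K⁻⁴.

Without shield: q₀ = σΔ(T⁴)/(1/ε₁+1/ε₂−1) with denominator 5.439.
With shield the two gaps are in series; the resistances add: (1/ε₁+1/ε_s−1)+(1/ε_s+1/ε₂−1) = 4.429+2.868 = 7.296.
Heat-flux ratio q₀/q = 7.296/5.439.

factor ≈ 1.34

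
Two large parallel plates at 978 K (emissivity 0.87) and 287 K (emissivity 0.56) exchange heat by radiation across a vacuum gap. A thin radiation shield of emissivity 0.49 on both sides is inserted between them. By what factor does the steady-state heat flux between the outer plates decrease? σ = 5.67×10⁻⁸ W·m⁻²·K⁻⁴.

factor ≈ 2.59

Without shield: q₀ = σΔ(T⁴)/(1/ε₁+1/ε₂−1) with denominator 1.935.
With shield the two gaps are in series; the resistances add: (1/ε₁+1/ε_s−1)+(1/ε_s+1/ε₂−1) = 2.190+2.827 = 5.017.
Heat-flux ratio q₀/q = 5.017/1.935.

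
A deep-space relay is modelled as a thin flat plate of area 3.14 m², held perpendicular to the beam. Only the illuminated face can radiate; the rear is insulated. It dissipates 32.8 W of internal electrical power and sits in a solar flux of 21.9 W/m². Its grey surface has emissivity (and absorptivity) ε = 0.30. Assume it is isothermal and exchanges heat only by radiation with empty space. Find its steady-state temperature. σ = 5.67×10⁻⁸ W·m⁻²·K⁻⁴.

T ≈ 178 K

At steady state, absorbed solar power + internal power = radiated power.
Absorbed: α·S·A_cross = 0.30·21.9·3.140 = 20.63 W (cross-section A).
Total input = 20.63 + 32.8 = 53.43 W.
Radiated: εσ·A_surf·T⁴ with A_surf = A = 3.140 m².
T⁴ = 53.43/(0.30·5.67×10⁻⁸·3.140) = 1.000×10⁹ K⁴.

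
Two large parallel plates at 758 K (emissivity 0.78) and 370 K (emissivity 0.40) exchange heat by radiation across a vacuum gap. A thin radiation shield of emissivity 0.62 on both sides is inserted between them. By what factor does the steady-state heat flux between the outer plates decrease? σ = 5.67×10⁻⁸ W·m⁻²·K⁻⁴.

Without shield: q₀ = σΔ(T⁴)/(1/ε₁+1/ε₂−1) with denominator 2.782.
With shield the two gaps are in series; the resistances add: (1/ε₁+1/ε_s−1)+(1/ε_s+1/ε₂−1) = 1.895+3.113 = 5.008.
Heat-flux ratio q₀/q = 5.008/2.782.

factor ≈ 1.80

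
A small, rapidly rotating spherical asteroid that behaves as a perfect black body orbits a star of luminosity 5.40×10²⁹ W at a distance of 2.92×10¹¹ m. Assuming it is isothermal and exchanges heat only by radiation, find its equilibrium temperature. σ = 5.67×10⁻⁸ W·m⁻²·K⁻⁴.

T ≈ 1220 K

First find the stellar flux at distance d: S = L/(4πd²) = 5.40×10²⁹/(4π·(2.92×10¹¹)²) = 5.040×10⁵ W/m².
For an isothermal sphere, absorbed (1−a)S·πr² = emitted σ·4πr²·T⁴, so T⁴ = (1−a)S/(4σ).
T⁴ = 1.00·5.040×10⁵/(4·5.67×10⁻⁸) = 2.222×10¹² K⁴.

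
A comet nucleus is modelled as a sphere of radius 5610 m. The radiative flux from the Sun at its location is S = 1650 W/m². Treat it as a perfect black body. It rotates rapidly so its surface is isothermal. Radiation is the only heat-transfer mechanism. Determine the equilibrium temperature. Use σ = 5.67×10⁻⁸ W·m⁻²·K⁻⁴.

T ≈ 292 K

At equilibrium, absorbed power = emitted power.
Absorbing cross-section = πr² = 9.887×10⁷ m²; emitting surface = 4πr² = 3.955×10⁸ m² (ratio 4).
S·A_cross = εσ·A_surf·T⁴  ⇒  T⁴ = S/(4σ).
T⁴ = 1.00·1650/(4·5.67×10⁻⁸) = 7.275×10⁹ K⁴.
T = (7.275×10⁹)^(1/4).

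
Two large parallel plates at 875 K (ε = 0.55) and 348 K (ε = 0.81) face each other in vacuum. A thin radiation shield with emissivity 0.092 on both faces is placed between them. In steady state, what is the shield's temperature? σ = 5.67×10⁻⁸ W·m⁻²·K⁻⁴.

T_s ≈ 736 K

In steady state the net flux on the hot side equals that on the cold side.
σ(T₁⁴−T_s⁴)/D₁ = σ(T_s⁴−T₂⁴)/D₂, with D₁ = 1/ε₁+1/ε_s−1 = 11.69, D₂ = 1/ε_s+1/ε₂−1 = 11.10.
Solve for T_s⁴: T_s⁴ = (D₂·T₁⁴ + D₁·T₂⁴)/(D₁+D₂) = 2.931×10¹¹ K⁴.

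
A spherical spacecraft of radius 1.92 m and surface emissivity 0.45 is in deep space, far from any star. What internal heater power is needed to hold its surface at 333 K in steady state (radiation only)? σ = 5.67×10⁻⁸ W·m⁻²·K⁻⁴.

P ≈ 14500 W

P = εσ·4πr²·T⁴.
4πr² = 46.32 m²; T⁴ = 1.230×10¹⁰ K⁴.
P = 0.45·5.67×10⁻⁸·46.32·1.230×10¹⁰.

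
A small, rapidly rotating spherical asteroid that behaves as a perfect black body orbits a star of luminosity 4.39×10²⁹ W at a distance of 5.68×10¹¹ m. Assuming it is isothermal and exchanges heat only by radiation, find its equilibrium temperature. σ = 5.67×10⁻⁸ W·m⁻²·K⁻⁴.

T ≈ 831 K

First find the stellar flux at distance d: S = L/(4πd²) = 4.39×10²⁹/(4π·(5.68×10¹¹)²) = 1.083×10⁵ W/m².
For an isothermal sphere, absorbed (1−a)S·πr² = emitted σ·4πr²·T⁴, so T⁴ = (1−a)S/(4σ).
T⁴ = 1.00·1.083×10⁵/(4·5.67×10⁻⁸) = 4.774×10¹¹ K⁴.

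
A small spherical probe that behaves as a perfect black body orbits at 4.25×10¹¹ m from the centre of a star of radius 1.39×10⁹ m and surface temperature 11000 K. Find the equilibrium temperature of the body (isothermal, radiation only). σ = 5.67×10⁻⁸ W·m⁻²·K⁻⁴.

T ≈ 445 K

The star's surface emits σT_*⁴; at distance d the flux is S = σT_*⁴(R_*/d)².
S = 5.67×10⁻⁸·(11000)⁴·(1.39×10⁹/4.25×10¹¹)² = 8880 W/m².
For an isothermal sphere T⁴ = (1−a)S/(4σ) = 3.915×10¹⁰ K⁴.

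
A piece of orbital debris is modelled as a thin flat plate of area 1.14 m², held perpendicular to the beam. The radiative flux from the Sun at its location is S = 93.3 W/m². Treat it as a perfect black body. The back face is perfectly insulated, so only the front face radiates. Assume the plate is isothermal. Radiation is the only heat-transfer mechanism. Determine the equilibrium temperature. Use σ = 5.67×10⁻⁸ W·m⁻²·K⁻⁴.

T ≈ 201 K

At equilibrium, absorbed power = emitted power.
Absorbing cross-section = A = 1.140 m²; emitting surface = A = 1.140 m² (ratio 1).
S·A_cross = εσ·A_surf·T⁴  ⇒  T⁴ = S/(1σ).
T⁴ = 1.00·93.3/(1·5.67×10⁻⁸) = 1.646×10⁹ K⁴.
T = (1.646×10⁹)^(1/4).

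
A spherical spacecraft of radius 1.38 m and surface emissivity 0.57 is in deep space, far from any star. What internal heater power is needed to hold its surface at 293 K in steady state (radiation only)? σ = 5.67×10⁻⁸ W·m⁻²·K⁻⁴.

P = εσ·4πr²·T⁴.
4πr² = 23.93 m²; T⁴ = 7.370×10⁹ K⁴.
P = 0.57·5.67×10⁻⁸·23.93·7.370×10⁹.

P ≈ 5700 W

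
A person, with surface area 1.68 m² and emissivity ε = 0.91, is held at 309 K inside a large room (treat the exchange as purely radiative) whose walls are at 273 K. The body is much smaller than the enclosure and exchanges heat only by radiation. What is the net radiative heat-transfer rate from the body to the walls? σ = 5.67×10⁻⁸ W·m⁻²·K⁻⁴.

P_net ≈ 309 W

For a small grey body in a large enclosure: P_net = εσA(T_body⁴ − T_wall⁴).
A = 1.68 m²; T_body⁴ − T_wall⁴ = 9.117×10⁹ − 5.555×10⁹ = 3.562×10⁹ K⁴.
|P_net| = 0.91·5.67×10⁻⁸·1.680·3.562×10⁹.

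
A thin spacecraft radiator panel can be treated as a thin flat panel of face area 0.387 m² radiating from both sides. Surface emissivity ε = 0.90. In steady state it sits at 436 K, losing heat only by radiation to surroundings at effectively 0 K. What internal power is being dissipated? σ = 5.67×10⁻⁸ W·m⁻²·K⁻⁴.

Steady state: P = εσA T⁴.
A = 2·0.387 = 0.7740 m²; T⁴ = (436)⁴ = 3.614×10¹⁰ K⁴.
P = 0.90 × 5.67×10⁻⁸ × 0.7740 × 3.614×10¹⁰.

P ≈ 1430 W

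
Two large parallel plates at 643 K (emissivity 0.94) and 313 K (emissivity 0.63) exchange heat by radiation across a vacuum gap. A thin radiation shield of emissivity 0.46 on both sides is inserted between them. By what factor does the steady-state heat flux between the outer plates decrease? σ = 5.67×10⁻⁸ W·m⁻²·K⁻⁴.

factor ≈ 3.03

Without shield: q₀ = σΔ(T⁴)/(1/ε₁+1/ε₂−1) with denominator 1.651.
With shield the two gaps are in series; the resistances add: (1/ε₁+1/ε_s−1)+(1/ε_s+1/ε₂−1) = 2.238+2.761 = 4.999.
Heat-flux ratio q₀/q = 4.999/1.651.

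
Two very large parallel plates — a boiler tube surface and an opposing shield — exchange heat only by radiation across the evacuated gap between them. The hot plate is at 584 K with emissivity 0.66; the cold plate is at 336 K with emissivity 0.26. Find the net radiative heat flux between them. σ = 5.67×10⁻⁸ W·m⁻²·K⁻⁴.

For two infinite grey parallel plates, q = σ(T₁⁴ − T₂⁴)/(1/ε₁ + 1/ε₂ − 1).
T₁⁴ − T₂⁴ = 1.163×10¹¹ − 1.275×10¹⁰ = 1.036×10¹¹ K⁴.
1/ε₁ + 1/ε₂ − 1 = 1.515 + 3.846 − 1 = 4.361.
q = 5.67×10⁻⁸ × 1.036×10¹¹ / 4.361.

q ≈ 1350 W/m²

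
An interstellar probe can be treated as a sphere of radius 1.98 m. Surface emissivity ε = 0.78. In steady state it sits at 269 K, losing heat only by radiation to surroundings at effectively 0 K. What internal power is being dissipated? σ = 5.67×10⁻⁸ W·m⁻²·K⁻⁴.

Steady state: P = εσA T⁴.
A = 4πr² = 49.27 m²; T⁴ = (269)⁴ = 5.236×10⁹ K⁴.
P = 0.78 × 5.67×10⁻⁸ × 49.27 × 5.236×10⁹.

P ≈ 11400 W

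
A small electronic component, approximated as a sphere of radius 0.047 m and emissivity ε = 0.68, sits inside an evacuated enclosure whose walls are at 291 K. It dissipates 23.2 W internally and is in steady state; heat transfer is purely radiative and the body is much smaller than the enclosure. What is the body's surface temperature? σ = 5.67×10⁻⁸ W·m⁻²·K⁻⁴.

T ≈ 412 K

For a small grey body in a large enclosure, net radiated power = εσA(T⁴ − T_w⁴).
Steady state: P = εσA(T⁴ − T_w⁴) with A = 4πr² = 0.02776 m².
T⁴ = P/(εσA) + T_w⁴ = 23.2/(0.68·5.67×10⁻⁸·0.02776) + (291)⁴
    = 2.168×10¹⁰ + 7.171×10⁹ = 2.885×10¹⁰ K⁴.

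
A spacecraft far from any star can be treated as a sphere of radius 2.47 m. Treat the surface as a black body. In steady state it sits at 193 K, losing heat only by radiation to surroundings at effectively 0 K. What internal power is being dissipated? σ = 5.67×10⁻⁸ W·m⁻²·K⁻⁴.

Steady state: P = εσA T⁴.
A = 4πr² = 76.67 m²; T⁴ = (193)⁴ = 1.387×10⁹ K⁴.
P = 1.0 × 5.67×10⁻⁸ × 76.67 × 1.387×10⁹.

P ≈ 6030 W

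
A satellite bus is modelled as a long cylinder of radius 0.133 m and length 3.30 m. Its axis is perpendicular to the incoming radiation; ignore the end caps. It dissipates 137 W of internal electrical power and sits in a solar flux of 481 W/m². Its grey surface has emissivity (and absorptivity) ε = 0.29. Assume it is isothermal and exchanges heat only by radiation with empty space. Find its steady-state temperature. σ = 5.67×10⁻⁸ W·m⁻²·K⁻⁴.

At steady state, absorbed solar power + internal power = radiated power.
Absorbed: α·S·A_cross = 0.29·481·0.8778 = 122.4 W (cross-section 2rL).
Total input = 122.4 + 137 = 259.4 W.
Radiated: εσ·A_surf·T⁴ with A_surf = 2πrL = 2.758 m².
T⁴ = 259.4/(0.29·5.67×10⁻⁸·2.758) = 5.722×10⁹ K⁴.

T ≈ 275 K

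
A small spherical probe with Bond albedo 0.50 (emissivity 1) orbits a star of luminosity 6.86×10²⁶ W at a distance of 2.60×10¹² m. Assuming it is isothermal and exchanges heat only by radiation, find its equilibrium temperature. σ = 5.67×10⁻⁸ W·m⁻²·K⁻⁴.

First find the stellar flux at distance d: S = L/(4πd²) = 6.86×10²⁶/(4π·(2.60×10¹²)²) = 8.075 W/m².
For an isothermal sphere, absorbed (1−a)S·πr² = emitted σ·4πr²·T⁴, so T⁴ = (1−a)S/(4σ).
T⁴ = 0.500·8.075/(4·5.67×10⁻⁸) = 1.780×10⁷ K⁴.

T ≈ 65.0 K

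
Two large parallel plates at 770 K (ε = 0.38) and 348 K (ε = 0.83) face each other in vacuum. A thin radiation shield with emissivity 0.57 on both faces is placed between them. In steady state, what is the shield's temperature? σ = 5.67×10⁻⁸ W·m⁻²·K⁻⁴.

T_s ≈ 610 K

In steady state the net flux on the hot side equals that on the cold side.
σ(T₁⁴−T_s⁴)/D₁ = σ(T_s⁴−T₂⁴)/D₂, with D₁ = 1/ε₁+1/ε_s−1 = 3.386, D₂ = 1/ε_s+1/ε₂−1 = 1.959.
Solve for T_s⁴: T_s⁴ = (D₂·T₁⁴ + D₁·T₂⁴)/(D₁+D₂) = 1.381×10¹¹ K⁴.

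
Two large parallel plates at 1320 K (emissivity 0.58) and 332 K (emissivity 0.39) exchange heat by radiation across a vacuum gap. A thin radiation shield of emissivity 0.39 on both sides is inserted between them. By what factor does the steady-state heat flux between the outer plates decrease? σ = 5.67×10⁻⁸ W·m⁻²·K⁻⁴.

Without shield: q₀ = σΔ(T⁴)/(1/ε₁+1/ε₂−1) with denominator 3.288.
With shield the two gaps are in series; the resistances add: (1/ε₁+1/ε_s−1)+(1/ε_s+1/ε₂−1) = 3.288+4.128 = 7.416.
Heat-flux ratio q₀/q = 7.416/3.288.

factor ≈ 2.26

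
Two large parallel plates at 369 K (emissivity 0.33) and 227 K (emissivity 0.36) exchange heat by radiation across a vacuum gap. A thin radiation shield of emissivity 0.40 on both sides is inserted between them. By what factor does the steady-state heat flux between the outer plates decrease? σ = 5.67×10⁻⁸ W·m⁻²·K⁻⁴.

factor ≈ 1.83

Without shield: q₀ = σΔ(T⁴)/(1/ε₁+1/ε₂−1) with denominator 4.808.
With shield the two gaps are in series; the resistances add: (1/ε₁+1/ε_s−1)+(1/ε_s+1/ε₂−1) = 4.530+4.278 = 8.808.
Heat-flux ratio q₀/q = 8.808/4.808.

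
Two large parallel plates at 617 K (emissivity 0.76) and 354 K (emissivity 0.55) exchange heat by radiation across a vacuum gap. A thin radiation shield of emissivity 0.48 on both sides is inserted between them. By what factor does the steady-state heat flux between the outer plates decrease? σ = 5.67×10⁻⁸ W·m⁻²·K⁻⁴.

Without shield: q₀ = σΔ(T⁴)/(1/ε₁+1/ε₂−1) with denominator 2.134.
With shield the two gaps are in series; the resistances add: (1/ε₁+1/ε_s−1)+(1/ε_s+1/ε₂−1) = 2.399+2.902 = 5.301.
Heat-flux ratio q₀/q = 5.301/2.134.

factor ≈ 2.48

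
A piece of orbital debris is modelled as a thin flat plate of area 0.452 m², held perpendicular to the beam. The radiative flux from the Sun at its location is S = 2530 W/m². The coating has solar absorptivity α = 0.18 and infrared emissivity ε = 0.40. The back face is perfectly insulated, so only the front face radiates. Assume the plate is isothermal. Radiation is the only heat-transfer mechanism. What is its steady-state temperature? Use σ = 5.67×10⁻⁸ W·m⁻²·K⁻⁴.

At equilibrium, absorbed power = emitted power.
Absorbing cross-section = A = 0.4520 m²; emitting surface = A = 0.4520 m² (ratio 1).
αS·A_cross = εσ·A_surf·T⁴  ⇒  T⁴ = αS/(ε·1σ).
T⁴ = 0.180·2530/(0.40·1·5.67×10⁻⁸) = 2.008×10¹⁰ K⁴.
T = (2.008×10¹⁰)^(1/4).

T ≈ 376 K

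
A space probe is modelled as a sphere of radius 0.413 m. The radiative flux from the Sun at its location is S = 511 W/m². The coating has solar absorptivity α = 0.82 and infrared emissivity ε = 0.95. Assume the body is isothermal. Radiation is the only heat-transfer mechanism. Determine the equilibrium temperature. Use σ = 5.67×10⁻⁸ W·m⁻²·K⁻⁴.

At equilibrium, absorbed power = emitted power.
Absorbing cross-section = πr² = 0.5359 m²; emitting surface = 4πr² = 2.143 m² (ratio 4).
αS·A_cross = εσ·A_surf·T⁴  ⇒  T⁴ = αS/(ε·4σ).
T⁴ = 0.820·511/(0.95·4·5.67×10⁻⁸) = 1.945×10⁹ K⁴.
T = (1.945×10⁹)^(1/4).

T ≈ 210 K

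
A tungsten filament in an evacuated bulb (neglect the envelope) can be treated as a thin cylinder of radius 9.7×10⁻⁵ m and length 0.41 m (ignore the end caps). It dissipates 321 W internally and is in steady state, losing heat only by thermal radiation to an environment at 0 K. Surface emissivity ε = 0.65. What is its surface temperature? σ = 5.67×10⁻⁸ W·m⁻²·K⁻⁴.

Steady state: internal power = radiated power, P = εσA T⁴.
Radiating area A = 2πrL = 2.499×10⁻⁴ m².
T⁴ = P/(εσA) = 321/(0.65·5.67×10⁻⁸·2.499×10⁻⁴) = 3.486×10¹³ K⁴.
T = (3.486×10¹³)^(1/4).

T ≈ 2430 K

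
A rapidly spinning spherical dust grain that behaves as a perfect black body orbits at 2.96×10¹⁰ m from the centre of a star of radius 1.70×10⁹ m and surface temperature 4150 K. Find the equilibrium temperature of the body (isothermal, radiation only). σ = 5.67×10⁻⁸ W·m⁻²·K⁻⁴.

The star's surface emits σT_*⁴; at distance d the flux is S = σT_*⁴(R_*/d)².
S = 5.67×10⁻⁸·(4150)⁴·(1.70×10⁹/2.96×10¹⁰)² = 55470 W/m².
For an isothermal sphere T⁴ = (1−a)S/(4σ) = 2.446×10¹¹ K⁴.

T ≈ 703 K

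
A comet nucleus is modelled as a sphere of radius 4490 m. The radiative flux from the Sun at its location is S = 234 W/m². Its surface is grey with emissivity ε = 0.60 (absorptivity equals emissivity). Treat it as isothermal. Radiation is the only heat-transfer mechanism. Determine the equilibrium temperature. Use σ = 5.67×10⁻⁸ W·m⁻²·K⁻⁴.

T ≈ 179 K

At equilibrium, absorbed power = emitted power.
Absorbing cross-section = πr² = 6.333×10⁷ m²; emitting surface = 4πr² = 2.533×10⁸ m² (ratio 4).
εS·A_cross = εσ·A_surf·T⁴  ⇒  T⁴ = S/(4σ)   (ε cancels).
T⁴ = 234/(4·5.67×10⁻⁸) = 1.032×10⁹ K⁴.
T = (1.032×10⁹)^(1/4).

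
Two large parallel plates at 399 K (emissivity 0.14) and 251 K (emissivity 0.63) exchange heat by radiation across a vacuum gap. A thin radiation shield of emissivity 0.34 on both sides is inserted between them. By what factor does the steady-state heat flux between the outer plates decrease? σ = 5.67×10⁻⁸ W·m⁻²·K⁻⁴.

Without shield: q₀ = σΔ(T⁴)/(1/ε₁+1/ε₂−1) with denominator 7.730.
With shield the two gaps are in series; the resistances add: (1/ε₁+1/ε_s−1)+(1/ε_s+1/ε₂−1) = 9.084+3.528 = 12.61.
Heat-flux ratio q₀/q = 12.61/7.730.

factor ≈ 1.63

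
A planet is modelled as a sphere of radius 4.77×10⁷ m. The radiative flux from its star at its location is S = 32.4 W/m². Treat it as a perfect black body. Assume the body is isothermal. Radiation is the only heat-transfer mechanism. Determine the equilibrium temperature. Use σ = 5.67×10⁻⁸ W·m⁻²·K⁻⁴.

At equilibrium, absorbed power = emitted power.
Absorbing cross-section = πr² = 7.148×10¹⁵ m²; emitting surface = 4πr² = 2.859×10¹⁶ m² (ratio 4).
S·A_cross = εσ·A_surf·T⁴  ⇒  T⁴ = S/(4σ).
T⁴ = 1.00·32.4/(4·5.67×10⁻⁸) = 1.429×10⁸ K⁴.
T = (1.429×10⁸)^(1/4).

T ≈ 109 K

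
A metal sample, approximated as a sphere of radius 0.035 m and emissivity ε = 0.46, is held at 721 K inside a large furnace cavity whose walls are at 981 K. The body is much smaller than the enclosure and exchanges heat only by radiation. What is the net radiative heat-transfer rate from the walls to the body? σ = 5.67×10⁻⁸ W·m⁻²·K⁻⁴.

For a small grey body in a large enclosure: P_net = εσA(T_body⁴ − T_wall⁴).
A = 4πr² = 0.01539 m²; T_body⁴ − T_wall⁴ = 2.702×10¹¹ − 9.261×10¹¹ = -6.559×10¹¹ K⁴.
|P_net| = 0.46·5.67×10⁻⁸·0.01539·6.559×10¹¹.

P_net ≈ 263 W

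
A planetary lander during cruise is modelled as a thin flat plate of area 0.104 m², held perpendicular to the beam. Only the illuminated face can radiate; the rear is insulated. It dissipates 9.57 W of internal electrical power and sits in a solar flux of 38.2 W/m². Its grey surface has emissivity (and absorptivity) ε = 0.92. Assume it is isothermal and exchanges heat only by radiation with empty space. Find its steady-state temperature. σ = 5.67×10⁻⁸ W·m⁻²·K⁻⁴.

At steady state, absorbed solar power + internal power = radiated power.
Absorbed: α·S·A_cross = 0.92·38.2·0.1040 = 3.655 W (cross-section A).
Total input = 3.655 + 9.57 = 13.22 W.
Radiated: εσ·A_surf·T⁴ with A_surf = A = 0.1040 m².
T⁴ = 13.22/(0.92·5.67×10⁻⁸·0.1040) = 2.438×10⁹ K⁴.

T ≈ 222 K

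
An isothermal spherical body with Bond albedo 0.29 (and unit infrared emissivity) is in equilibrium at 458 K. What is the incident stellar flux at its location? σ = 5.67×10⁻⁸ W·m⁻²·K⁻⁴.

S ≈ 14100 W/m²

(1−a)S·πr² = σ·4πr²·T⁴ ⇒ S = 4σT⁴/(1−a).
S = 4·5.67×10⁻⁸·4.400×10¹⁰/0.710.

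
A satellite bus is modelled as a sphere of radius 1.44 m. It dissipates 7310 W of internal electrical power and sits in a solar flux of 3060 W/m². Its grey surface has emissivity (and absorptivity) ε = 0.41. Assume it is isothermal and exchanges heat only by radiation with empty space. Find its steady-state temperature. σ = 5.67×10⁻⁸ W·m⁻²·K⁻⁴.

T ≈ 400 K

At steady state, absorbed solar power + internal power = radiated power.
Absorbed: α·S·A_cross = 0.41·3060·6.514 = 8173 W (cross-section πr²).
Total input = 8173 + 7310 = 15480 W.
Radiated: εσ·A_surf·T⁴ with A_surf = 4πr² = 26.06 m².
T⁴ = 15480/(0.41·5.67×10⁻⁸·26.06) = 2.556×10¹⁰ K⁴.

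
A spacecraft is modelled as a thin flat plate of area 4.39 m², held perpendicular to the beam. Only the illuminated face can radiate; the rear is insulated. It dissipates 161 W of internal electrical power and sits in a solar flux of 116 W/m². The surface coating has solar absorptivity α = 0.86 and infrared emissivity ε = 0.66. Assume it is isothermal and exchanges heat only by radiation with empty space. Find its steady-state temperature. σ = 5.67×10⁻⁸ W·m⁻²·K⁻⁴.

T ≈ 246 K

At steady state, absorbed solar power + internal power = radiated power.
Absorbed: α·S·A_cross = 0.86·116·4.390 = 437.9 W (cross-section A).
Total input = 437.9 + 161 = 598.9 W.
Radiated: εσ·A_surf·T⁴ with A_surf = A = 4.390 m².
T⁴ = 598.9/(0.66·5.67×10⁻⁸·4.390) = 3.646×10⁹ K⁴.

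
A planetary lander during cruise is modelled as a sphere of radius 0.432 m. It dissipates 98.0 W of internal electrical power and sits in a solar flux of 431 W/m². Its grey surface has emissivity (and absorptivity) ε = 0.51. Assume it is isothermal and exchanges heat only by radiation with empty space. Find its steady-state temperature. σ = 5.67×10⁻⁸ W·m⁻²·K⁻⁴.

At steady state, absorbed solar power + internal power = radiated power.
Absorbed: α·S·A_cross = 0.51·431·0.5863 = 128.9 W (cross-section πr²).
Total input = 128.9 + 98.0 = 226.9 W.
Radiated: εσ·A_surf·T⁴ with A_surf = 4πr² = 2.345 m².
T⁴ = 226.9/(0.51·5.67×10⁻⁸·2.345) = 3.345×10⁹ K⁴.

T ≈ 240 K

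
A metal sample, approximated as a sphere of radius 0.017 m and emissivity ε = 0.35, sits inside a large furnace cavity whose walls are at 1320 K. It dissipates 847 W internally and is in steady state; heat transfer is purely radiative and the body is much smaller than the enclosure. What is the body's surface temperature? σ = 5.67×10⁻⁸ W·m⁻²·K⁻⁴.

For a small grey body in a large enclosure, net radiated power = εσA(T⁴ − T_w⁴).
Steady state: P = εσA(T⁴ − T_w⁴) with A = 4πr² = 0.003632 m².
T⁴ = P/(εσA) + T_w⁴ = 847/(0.35·5.67×10⁻⁸·0.003632) + (1320)⁴
    = 1.175×10¹³ + 3.036×10¹² = 1.479×10¹³ K⁴.

T ≈ 1960 K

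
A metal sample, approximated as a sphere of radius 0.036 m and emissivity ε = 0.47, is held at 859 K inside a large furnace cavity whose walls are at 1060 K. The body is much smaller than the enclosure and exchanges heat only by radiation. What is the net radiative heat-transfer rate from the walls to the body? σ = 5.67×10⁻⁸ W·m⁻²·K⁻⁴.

P_net ≈ 312 W

For a small grey body in a large enclosure: P_net = εσA(T_body⁴ − T_wall⁴).
A = 4πr² = 0.01629 m²; T_body⁴ − T_wall⁴ = 5.445×10¹¹ − 1.262×10¹² = -7.180×10¹¹ K⁴.
|P_net| = 0.47·5.67×10⁻⁸·0.01629·7.180×10¹¹.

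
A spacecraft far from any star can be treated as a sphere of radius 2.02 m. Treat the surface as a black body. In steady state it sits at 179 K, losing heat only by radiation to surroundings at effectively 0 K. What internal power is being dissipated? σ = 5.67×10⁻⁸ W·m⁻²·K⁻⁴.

Steady state: P = εσA T⁴.
A = 4πr² = 51.28 m²; T⁴ = (179)⁴ = 1.027×10⁹ K⁴.
P = 1.0 × 5.67×10⁻⁸ × 51.28 × 1.027×10⁹.

P ≈ 2980 W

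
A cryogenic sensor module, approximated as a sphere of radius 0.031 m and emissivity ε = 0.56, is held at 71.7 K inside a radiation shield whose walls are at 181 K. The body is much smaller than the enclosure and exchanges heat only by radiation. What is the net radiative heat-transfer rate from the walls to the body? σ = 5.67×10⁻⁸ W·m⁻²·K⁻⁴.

For a small grey body in a large enclosure: P_net = εσA(T_body⁴ − T_wall⁴).
A = 4πr² = 0.01208 m²; T_body⁴ − T_wall⁴ = 2.643×10⁷ − 1.073×10⁹ = -1.047×10⁹ K⁴.
|P_net| = 0.56·5.67×10⁻⁸·0.01208·1.047×10⁹.

P_net ≈ 0.401 W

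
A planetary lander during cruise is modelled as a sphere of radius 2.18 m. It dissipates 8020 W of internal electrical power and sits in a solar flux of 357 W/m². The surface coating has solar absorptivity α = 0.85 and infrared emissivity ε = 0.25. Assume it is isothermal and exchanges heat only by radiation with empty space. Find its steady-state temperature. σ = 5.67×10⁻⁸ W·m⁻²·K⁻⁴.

T ≈ 349 K

At steady state, absorbed solar power + internal power = radiated power.
Absorbed: α·S·A_cross = 0.85·357·14.93 = 4531 W (cross-section πr²).
Total input = 4531 + 8020 = 12550 W.
Radiated: εσ·A_surf·T⁴ with A_surf = 4πr² = 59.72 m².
T⁴ = 12550/(0.25·5.67×10⁻⁸·59.72) = 1.483×10¹⁰ K⁴.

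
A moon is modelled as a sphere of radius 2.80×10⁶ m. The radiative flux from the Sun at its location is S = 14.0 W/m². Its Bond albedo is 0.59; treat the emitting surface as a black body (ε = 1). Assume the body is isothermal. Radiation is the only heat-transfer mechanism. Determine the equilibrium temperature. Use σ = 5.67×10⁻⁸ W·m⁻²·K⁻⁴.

T ≈ 70.9 K

At equilibrium, absorbed power = emitted power.
Absorbing cross-section = πr² = 2.463×10¹³ m²; emitting surface = 4πr² = 9.852×10¹³ m² (ratio 4).
(1−a)S·A_cross = εσ·A_surf·T⁴  ⇒  T⁴ = (1−a)S/(4σ).
T⁴ = 0.410·14.0/(4·5.67×10⁻⁸) = 2.531×10⁷ K⁴.
T = (2.531×10⁷)^(1/4).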